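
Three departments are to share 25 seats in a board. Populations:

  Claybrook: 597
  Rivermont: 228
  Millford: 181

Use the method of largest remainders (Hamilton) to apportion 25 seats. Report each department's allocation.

Total 1006; standard divisor 1006/25 ≈ 40.24.
Standard quotas: Claybrook 14.836, Rivermont 5.666, Millford 4.498.
Lower quotas: Claybrook 14, Rivermont 5, Millford 4 (sum 23, leaving 2 seats).
Remainders in descending order: Claybrook 0.836, Rivermont 0.666, Millford 0.498.
The surplus seats go to Claybrook, Rivermont.

Claybrook: 15; Rivermont: 6; Millford: 4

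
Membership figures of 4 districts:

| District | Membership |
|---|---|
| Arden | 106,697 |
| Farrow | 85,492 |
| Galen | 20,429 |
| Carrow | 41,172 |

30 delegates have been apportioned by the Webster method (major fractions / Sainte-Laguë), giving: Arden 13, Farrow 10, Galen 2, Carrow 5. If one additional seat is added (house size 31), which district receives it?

Galen

Priority for the next seat is population ÷ (current seats + 0.5).
Priorities: Arden 7903.481, Farrow 8142.095, Galen 8171.600, Carrow 7485.818.
Highest priority: Galen.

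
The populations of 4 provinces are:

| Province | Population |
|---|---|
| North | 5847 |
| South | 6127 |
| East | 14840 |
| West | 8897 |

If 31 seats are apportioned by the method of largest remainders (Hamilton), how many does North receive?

Total 35711; standard divisor 35711/31 ≈ 1151.968.
Standard quotas: North 5.0757, South 5.3187, East 12.8823, West 7.7233.
Lower quotas: North 5, South 5, East 12, West 7 (sum 29, leaving 2 seats).
Remainders in descending order: East 0.8823, West 0.7233, South 0.3187, North 0.0757.
The surplus seats go to East, West.
North receives 5.

5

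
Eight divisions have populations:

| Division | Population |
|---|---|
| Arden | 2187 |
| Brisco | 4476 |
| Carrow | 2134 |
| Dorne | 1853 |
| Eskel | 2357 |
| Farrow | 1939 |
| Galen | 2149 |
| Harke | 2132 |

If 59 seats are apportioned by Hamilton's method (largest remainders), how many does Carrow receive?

Total 19227; standard divisor 19227/59 ≈ 325.881.
Standard quotas: Arden 6.711, Brisco 13.735, Carrow 6.548, Dorne 5.686, Eskel 7.233, Farrow 5.950, Galen 6.594, Harke 6.542.
Lower quotas: Arden 6, Brisco 13, Carrow 6, Dorne 5, Eskel 7, Farrow 5, Galen 6, Harke 6 (sum 54, leaving 5 seats).
Remainders in descending order: Farrow 0.950, Brisco 0.735, Arden 0.711, Dorne 0.686, Galen 0.594, Carrow 0.548, Harke 0.542, Eskel 0.233.
The surplus seats go to Farrow, Brisco, Arden, Dorne, Galen.
Carrow receives 6.

6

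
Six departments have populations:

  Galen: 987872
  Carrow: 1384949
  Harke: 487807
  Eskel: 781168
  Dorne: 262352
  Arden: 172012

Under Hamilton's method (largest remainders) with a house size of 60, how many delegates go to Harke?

7

The standard divisor is 4076160/60 = 67936.
Standard quotas: Galen 14.5412, Carrow 20.3861, Harke 7.1804, Eskel 11.4986, Dorne 3.8618, Arden 2.5320.
Lower quotas: Galen 14, Carrow 20, Harke 7, Eskel 11, Dorne 3, Arden 2 (sum 57, leaving 3 seats).
Remainders in descending order: Dorne 0.8618, Galen 0.5412, Arden 0.5320, Eskel 0.4986, Carrow 0.3861, Harke 0.1804.
The surplus seats go to Dorne, Galen, Arden.
Harke receives 7.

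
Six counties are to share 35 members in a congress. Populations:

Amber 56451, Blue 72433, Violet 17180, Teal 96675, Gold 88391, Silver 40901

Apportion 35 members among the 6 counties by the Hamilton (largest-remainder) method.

Total 372031; standard divisor 372031/35 ≈ 10629.457.
Standard quotas: Amber 5.3108, Blue 6.8144, Violet 1.6163, Teal 9.0950, Gold 8.3157, Silver 3.8479.
Lower quotas: Amber 5, Blue 6, Violet 1, Teal 9, Gold 8, Silver 3 (sum 32, leaving 3 seats).
Remainders in descending order: Silver 0.8479, Blue 0.8144, Violet 0.6163, Gold 0.3157, Amber 0.3108, Teal 0.0950.
The surplus seats go to Silver, Blue, Violet.

Amber 5, Blue 7, Violet 2, Teal 9, Gold 8, Silver 4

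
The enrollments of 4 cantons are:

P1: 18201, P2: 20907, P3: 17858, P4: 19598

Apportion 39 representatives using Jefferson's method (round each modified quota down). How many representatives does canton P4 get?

10

Standard divisor 76564/39 ≈ 1963.179; standard quotas: P1 9.271, P2 10.650, P3 9.096, P4 9.983.
Rounding down gives 9, 10, 9, 9 = 37 seats, so the divisor must be adjusted.
With modified divisor 1860: modified quotas P1 9.785, P2 11.240, P3 9.601, P4 10.537.
Rounding down: P1 9, P2 11, P3 9, P4 10 (total 39).
P4 receives 10.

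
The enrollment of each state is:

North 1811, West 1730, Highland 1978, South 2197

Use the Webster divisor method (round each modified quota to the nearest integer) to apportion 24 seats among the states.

Standard divisor 7716/24 ≈ 321.5; standard quotas: North 5.633, West 5.381, Highland 6.152, South 6.834.
Rounding to the nearest integer gives North 6, West 5, Highland 6, South 7 — total 24, matching the house size, so no adjustment is needed.

North=6, West=5, Highland=6, South=7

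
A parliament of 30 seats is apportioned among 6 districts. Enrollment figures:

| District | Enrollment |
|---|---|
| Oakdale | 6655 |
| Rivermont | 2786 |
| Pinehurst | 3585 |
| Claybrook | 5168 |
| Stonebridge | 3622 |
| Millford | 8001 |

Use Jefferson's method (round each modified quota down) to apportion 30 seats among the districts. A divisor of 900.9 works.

Oakdale 7, Rivermont 3, Pinehurst 3, Claybrook 5, Stonebridge 4, Millford 8

With modified divisor 900.9: modified quotas Oakdale 7.387, Rivermont 3.092, Pinehurst 3.979, Claybrook 5.736, Stonebridge 4.020, Millford 8.881.
Rounding down: Oakdale 7, Rivermont 3, Pinehurst 3, Claybrook 5, Stonebridge 4, Millford 8 (total 30).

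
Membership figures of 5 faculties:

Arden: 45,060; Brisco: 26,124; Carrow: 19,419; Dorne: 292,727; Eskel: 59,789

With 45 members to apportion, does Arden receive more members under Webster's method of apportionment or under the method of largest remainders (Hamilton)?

Webster: Arden 5, Brisco 3, Carrow 2, Dorne 29, Eskel 6.
Hamilton: Arden 4, Brisco 3, Carrow 2, Dorne 30, Eskel 6.
Arden gets 5 under Webster and 4 under Hamilton.

Webster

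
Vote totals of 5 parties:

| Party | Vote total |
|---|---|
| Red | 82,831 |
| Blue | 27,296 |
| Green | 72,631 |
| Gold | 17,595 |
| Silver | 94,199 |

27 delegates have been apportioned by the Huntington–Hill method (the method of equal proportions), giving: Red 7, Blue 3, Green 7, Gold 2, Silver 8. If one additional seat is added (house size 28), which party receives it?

Priority for the next seat is population ÷ (√(s·(s+1))).
Priorities: Red 11068.758, Blue 7879.676, Green 9705.726, Gold 7183.129, Silver 11101.459.
Highest priority: Silver.

Silver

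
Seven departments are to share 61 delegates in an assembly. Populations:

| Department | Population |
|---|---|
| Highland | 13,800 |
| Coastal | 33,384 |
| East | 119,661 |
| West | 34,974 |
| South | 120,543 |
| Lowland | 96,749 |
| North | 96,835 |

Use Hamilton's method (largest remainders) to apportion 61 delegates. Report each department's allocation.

Total 515946; standard divisor 515946/61 ≈ 8458.131.
Standard quotas: Highland 1.6316, Coastal 3.9470, East 14.1475, West 4.1350, South 14.2517, Lowland 11.4386, North 11.4487.
Lower quotas: Highland 1, Coastal 3, East 14, West 4, South 14, Lowland 11, North 11 (sum 58, leaving 3 seats).
Remainders in descending order: Coastal 0.9470, Highland 0.6316, North 0.4487, Lowland 0.4386, South 0.2517, East 0.1475, West 0.1350.
Largest remainders: Coastal, Highland, North receive the extra seats.

Highland: 2, Coastal: 4, East: 14, West: 4, South: 14, Lowland: 11, North: 12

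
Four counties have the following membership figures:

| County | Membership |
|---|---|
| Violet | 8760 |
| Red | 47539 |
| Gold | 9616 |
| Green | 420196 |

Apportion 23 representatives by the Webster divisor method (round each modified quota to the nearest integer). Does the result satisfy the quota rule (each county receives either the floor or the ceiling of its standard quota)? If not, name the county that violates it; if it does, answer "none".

Standard quotas: Violet 0.414, Red 2.249, Gold 0.455, Green 19.881.
Webster allocation: Violet 0, Red 2, Gold 0, Green 21.
Green has quota 19.881 (lower 19, upper 20) but receives 21 — outside the quota interval.

Green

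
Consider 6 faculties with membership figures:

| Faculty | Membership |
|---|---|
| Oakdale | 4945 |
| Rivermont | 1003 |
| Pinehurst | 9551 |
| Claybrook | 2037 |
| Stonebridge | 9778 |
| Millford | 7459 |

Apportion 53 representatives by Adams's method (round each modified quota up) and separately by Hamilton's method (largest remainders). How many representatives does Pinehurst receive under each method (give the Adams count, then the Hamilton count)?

14 and 15

Adams: Oakdale 8, Rivermont 2, Pinehurst 14, Claybrook 3, Stonebridge 15, Millford 11.
Hamilton: Oakdale 8, Rivermont 1, Pinehurst 15, Claybrook 3, Stonebridge 15, Millford 11.
Pinehurst gets 14 under Adams and 15 under Hamilton.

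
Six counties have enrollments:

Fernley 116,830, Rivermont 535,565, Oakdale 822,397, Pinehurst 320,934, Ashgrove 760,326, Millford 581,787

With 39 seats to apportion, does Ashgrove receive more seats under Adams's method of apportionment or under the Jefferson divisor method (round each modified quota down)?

Adams: Fernley 2, Rivermont 7, Oakdale 10, Pinehurst 4, Ashgrove 9, Millford 7.
Jefferson: Fernley 1, Rivermont 7, Oakdale 10, Pinehurst 4, Ashgrove 10, Millford 7.
Ashgrove gets 9 under Adams and 10 under Jefferson.

Jefferson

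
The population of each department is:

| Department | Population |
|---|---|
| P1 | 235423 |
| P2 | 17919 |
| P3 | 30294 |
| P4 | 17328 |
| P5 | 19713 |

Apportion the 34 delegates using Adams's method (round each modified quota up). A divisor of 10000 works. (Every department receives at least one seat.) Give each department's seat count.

P1 24, P2 2, P3 4, P4 2, P5 2

With modified divisor 10000: modified quotas P1 23.542, P2 1.792, P3 3.029, P4 1.733, P5 1.971.
Rounding up: P1 24, P2 2, P3 4, P4 2, P5 2 (total 34).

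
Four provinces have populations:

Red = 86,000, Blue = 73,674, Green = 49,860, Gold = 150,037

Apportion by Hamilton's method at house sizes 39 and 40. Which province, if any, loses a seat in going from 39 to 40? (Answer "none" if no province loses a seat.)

Green

At 39 seats: Red 9, Blue 8, Green 6, Gold 16.
At 40 seats: Red 10, Blue 8, Green 5, Gold 17.
Green drops from 6 to 5.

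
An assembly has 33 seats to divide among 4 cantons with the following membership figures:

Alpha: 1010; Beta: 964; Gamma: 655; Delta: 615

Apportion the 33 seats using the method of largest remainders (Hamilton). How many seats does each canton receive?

Alpha: 10, Beta: 10, Gamma: 7, Delta: 6

Total 3244; standard divisor 3244/33 ≈ 98.303.
Standard quotas: Alpha 10.274, Beta 9.806, Gamma 6.663, Delta 6.256.
Lower quotas: Alpha 10, Beta 9, Gamma 6, Delta 6 (sum 31, leaving 2 seats).
Remainders in descending order: Beta 0.806, Gamma 0.663, Alpha 0.274, Delta 0.256.
The surplus seats go to Beta, Gamma.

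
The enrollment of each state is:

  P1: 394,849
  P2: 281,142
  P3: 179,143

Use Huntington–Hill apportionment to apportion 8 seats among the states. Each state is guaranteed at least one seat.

P1=3; P2=3; P3=2

With divisor 114379: modified quotas P1 3.452, P2 2.458, P3 1.566.
Geometric-mean thresholds: P1 √(3·4)=3.464, P2 √(2·3)=2.449, P3 √(1·2)=1.414.
Each quota rounded against its threshold gives P1 3, P2 3, P3 2 (total 8).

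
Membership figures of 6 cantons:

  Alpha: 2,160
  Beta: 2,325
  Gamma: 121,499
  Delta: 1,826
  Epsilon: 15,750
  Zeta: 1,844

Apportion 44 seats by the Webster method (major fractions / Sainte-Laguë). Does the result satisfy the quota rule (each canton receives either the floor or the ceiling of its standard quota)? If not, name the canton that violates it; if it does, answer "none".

Standard quotas: Alpha 0.654, Beta 0.704, Gamma 36.766, Delta 0.553, Epsilon 4.766, Zeta 0.558.
Webster allocation: Alpha 1, Beta 1, Gamma 35, Delta 1, Epsilon 5, Zeta 1.
Gamma has quota 36.766 (lower 36, upper 37) but receives 35 — outside the quota interval.

Gamma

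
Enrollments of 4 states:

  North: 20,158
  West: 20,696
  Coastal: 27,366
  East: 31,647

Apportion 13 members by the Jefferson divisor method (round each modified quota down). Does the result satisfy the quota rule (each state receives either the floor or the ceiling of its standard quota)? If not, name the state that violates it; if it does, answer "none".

none

Standard quotas: North 2.624, West 2.694, Coastal 3.562, East 4.120.
Jefferson allocation: North 2, West 3, Coastal 4, East 4.
Every allocation lies between the lower and upper quota.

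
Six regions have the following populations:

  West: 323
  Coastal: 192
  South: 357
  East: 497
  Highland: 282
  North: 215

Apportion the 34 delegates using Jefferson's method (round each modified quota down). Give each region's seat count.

Standard divisor 1866/34 ≈ 54.882; standard quotas: West 5.885, Coastal 3.498, South 6.505, East 9.056, Highland 5.138, North 3.917.
Rounding down gives 5, 3, 6, 9, 5, 3 = 31 seats, so the divisor must be adjusted.
With modified divisor 50: modified quotas West 6.460, Coastal 3.840, South 7.140, East 9.940, Highland 5.640, North 4.300.
Rounding down: West 6, Coastal 3, South 7, East 9, Highland 5, North 4 (total 34).

West=6; Coastal=3; South=7; East=9; Highland=5; North=4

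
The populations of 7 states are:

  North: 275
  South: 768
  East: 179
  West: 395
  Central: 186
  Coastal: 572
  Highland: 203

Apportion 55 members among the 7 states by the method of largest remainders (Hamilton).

Standard divisor: 2578 ÷ 55 ≈ 46.873.
Standard quotas: North 5.867, South 16.385, East 3.819, West 8.427, Central 3.968, Coastal 12.203, Highland 4.331.
Lower quotas: North 5, South 16, East 3, West 8, Central 3, Coastal 12, Highland 4 (sum 51, leaving 4 seats).
Remainders in descending order: Central 0.968, North 0.867, East 0.819, West 0.427, South 0.385, Highland 0.331, Coastal 0.203.
Largest remainders: Central, North, East, West receive the extra seats.

North 6, South 16, East 4, West 9, Central 4, Coastal 12, Highland 4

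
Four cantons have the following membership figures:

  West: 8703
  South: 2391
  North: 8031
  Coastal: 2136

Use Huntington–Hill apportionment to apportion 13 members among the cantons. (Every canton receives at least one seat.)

With divisor 1640: modified quotas West 5.307, South 1.458, North 4.897, Coastal 1.302.
Geometric-mean thresholds: West √(5·6)=5.477, South √(1·2)=1.414, North √(4·5)=4.472, Coastal √(1·2)=1.414.
Each quota rounded against its threshold gives West 5, South 2, North 5, Coastal 1 (total 13).

West=5, South=2, North=5, Coastal=1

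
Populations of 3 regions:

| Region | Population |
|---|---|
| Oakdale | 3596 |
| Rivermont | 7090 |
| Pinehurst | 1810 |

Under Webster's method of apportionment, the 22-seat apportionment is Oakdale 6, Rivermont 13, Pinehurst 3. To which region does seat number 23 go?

Priority for the next seat is population ÷ (current seats + 0.5).
Priorities: Oakdale 553.231, Rivermont 525.185, Pinehurst 517.143.
Highest priority: Oakdale.

Oakdale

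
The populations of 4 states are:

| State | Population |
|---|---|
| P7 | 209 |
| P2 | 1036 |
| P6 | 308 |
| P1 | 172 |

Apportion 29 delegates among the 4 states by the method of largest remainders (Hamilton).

P7 4; P2 17; P6 5; P1 3

Standard divisor: 1725 ÷ 29 ≈ 59.483.
Standard quotas: P7 3.514, P2 17.417, P6 5.178, P1 2.892.
Lower quotas: P7 3, P2 17, P6 5, P1 2 (sum 27, leaving 2 seats).
Remainders in descending order: P1 0.892, P7 0.514, P2 0.417, P6 0.178.
Largest remainders: P1, P7 receive the extra seats.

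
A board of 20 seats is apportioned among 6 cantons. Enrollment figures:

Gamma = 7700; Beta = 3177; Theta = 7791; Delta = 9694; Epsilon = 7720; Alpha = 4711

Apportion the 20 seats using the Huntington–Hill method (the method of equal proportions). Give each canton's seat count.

Gamma 4, Beta 2, Theta 4, Delta 4, Epsilon 4, Alpha 2

With divisor 2195: modified quotas Gamma 3.508, Beta 1.447, Theta 3.549, Delta 4.416, Epsilon 3.517, Alpha 2.146.
Geometric-mean thresholds: Gamma √(3·4)=3.464, Beta √(1·2)=1.414, Theta √(3·4)=3.464, Delta √(4·5)=4.472, Epsilon √(3·4)=3.464, Alpha √(2·3)=2.449.
Each quota rounded against its threshold gives Gamma 4, Beta 2, Theta 4, Delta 4, Epsilon 4, Alpha 2 (total 20).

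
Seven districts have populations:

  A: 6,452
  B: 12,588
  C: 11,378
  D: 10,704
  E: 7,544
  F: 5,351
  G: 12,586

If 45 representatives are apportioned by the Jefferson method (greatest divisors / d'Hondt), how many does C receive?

8

Standard divisor 66603/45 ≈ 1480.067; standard quotas: A 4.359, B 8.505, C 7.687, D 7.232, E 5.097, F 3.615, G 8.504.
Rounding down gives 4, 8, 7, 7, 5, 3, 8 = 42 seats, so the divisor must be adjusted.
With modified divisor 1370: modified quotas A 4.709, B 9.188, C 8.305, D 7.813, E 5.507, F 3.906, G 9.187.
Rounding down: A 4, B 9, C 8, D 7, E 5, F 3, G 9 (total 45).
C receives 8.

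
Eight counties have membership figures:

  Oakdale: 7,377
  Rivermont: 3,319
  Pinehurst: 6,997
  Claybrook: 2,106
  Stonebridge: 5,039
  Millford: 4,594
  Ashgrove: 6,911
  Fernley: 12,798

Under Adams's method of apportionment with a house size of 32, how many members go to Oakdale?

Standard divisor 49141/32 ≈ 1535.656; standard quotas: Oakdale 4.804, Rivermont 2.161, Pinehurst 4.556, Claybrook 1.371, Stonebridge 3.281, Millford 2.992, Ashgrove 4.500, Fernley 8.334.
Rounding up gives 5, 3, 5, 2, 4, 3, 5, 9 = 36 seats, so the divisor must be adjusted.
With modified divisor 1740: modified quotas Oakdale 4.240, Rivermont 1.907, Pinehurst 4.021, Claybrook 1.210, Stonebridge 2.896, Millford 2.640, Ashgrove 3.972, Fernley 7.355.
Rounding up: Oakdale 5, Rivermont 2, Pinehurst 5, Claybrook 2, Stonebridge 3, Millford 3, Ashgrove 4, Fernley 8 (total 32).
Oakdale receives 5.

5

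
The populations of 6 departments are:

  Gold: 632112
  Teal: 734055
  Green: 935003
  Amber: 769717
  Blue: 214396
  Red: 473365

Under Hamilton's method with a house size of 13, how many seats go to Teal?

The standard divisor is 3758648/13 ≈ 289126.769.
Standard quotas: Gold 2.1863, Teal 2.5389, Green 3.2339, Amber 2.6622, Blue 0.7415, Red 1.6372.
Lower quotas: Gold 2, Teal 2, Green 3, Amber 2, Blue 0, Red 1 (sum 10, leaving 3 seats).
Remainders in descending order: Blue 0.7415, Amber 0.6622, Red 0.6372, Teal 0.5389, Green 0.2339, Gold 0.1863.
The surplus seats go to Blue, Amber, Red.
Teal receives 2.

2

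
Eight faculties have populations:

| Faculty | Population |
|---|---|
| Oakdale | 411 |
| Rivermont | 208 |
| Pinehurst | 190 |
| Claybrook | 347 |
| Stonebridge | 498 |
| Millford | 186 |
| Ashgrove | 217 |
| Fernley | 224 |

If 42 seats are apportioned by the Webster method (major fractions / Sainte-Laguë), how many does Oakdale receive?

8

Standard divisor 2281/42 ≈ 54.31; standard quotas: Oakdale 7.568, Rivermont 3.830, Pinehurst 3.498, Claybrook 6.389, Stonebridge 9.170, Millford 3.425, Ashgrove 3.996, Fernley 4.125.
Rounding to the nearest integer gives 8, 4, 3, 6, 9, 3, 4, 4 = 41 seats, so the divisor must be adjusted.
With modified divisor 53.8: modified quotas Oakdale 7.639, Rivermont 3.866, Pinehurst 3.532, Claybrook 6.450, Stonebridge 9.257, Millford 3.457, Ashgrove 4.033, Fernley 4.164.
Rounding to the nearest integer: Oakdale 8, Rivermont 4, Pinehurst 4, Claybrook 6, Stonebridge 9, Millford 3, Ashgrove 4, Fernley 4 (total 42).
Oakdale receives 8.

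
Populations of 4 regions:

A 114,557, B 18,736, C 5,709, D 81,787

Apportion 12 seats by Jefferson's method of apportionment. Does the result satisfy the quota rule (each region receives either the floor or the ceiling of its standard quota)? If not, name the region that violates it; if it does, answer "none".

none

Standard quotas: A 6.226, B 1.018, C 0.310, D 4.445.
Jefferson allocation: A 7, B 1, C 0, D 4.
Every allocation lies between the lower and upper quota.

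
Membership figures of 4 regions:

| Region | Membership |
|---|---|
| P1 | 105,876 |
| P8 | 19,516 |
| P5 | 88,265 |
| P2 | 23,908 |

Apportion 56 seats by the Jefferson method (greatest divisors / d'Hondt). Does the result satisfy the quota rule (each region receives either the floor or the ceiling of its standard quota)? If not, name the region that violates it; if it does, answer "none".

P1

Standard quotas: P1 24.958, P8 4.600, P5 20.806, P2 5.636.
Jefferson allocation: P1 26, P8 4, P5 21, P2 5.
P1 has quota 24.958 (lower 24, upper 25) but receives 26 — outside the quota interval.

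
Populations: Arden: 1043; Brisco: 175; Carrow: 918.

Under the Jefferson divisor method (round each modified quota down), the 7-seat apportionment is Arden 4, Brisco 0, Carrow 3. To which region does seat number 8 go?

Priority for the next seat is population ÷ (current seats + 1).
Priorities: Arden 208.600, Brisco 175.000, Carrow 229.500.
Highest priority: Carrow.

Carrow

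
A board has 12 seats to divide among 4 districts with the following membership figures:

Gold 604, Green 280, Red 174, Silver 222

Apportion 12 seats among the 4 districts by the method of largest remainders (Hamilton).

Standard divisor: 1280 ÷ 12 ≈ 106.667.
Standard quotas: Gold 5.662, Green 2.625, Red 1.631, Silver 2.081.
Lower quotas: Gold 5, Green 2, Red 1, Silver 2 (sum 10, leaving 2 seats).
Remainders in descending order: Gold 0.662, Red 0.631, Green 0.625, Silver 0.081.
Largest remainders: Gold, Red receive the extra seats.

Gold 6, Green 2, Red 2, Silver 2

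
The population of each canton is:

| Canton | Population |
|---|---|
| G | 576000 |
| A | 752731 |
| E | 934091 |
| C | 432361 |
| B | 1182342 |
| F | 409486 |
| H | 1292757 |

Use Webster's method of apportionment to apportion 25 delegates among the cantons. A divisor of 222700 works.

G 3, A 3, E 4, C 2, B 5, F 2, H 6

With modified divisor 222700: modified quotas G 2.586, A 3.380, E 4.194, C 1.941, B 5.309, F 1.839, H 5.805.
Rounding to the nearest integer: G 3, A 3, E 4, C 2, B 5, F 2, H 6 (total 25).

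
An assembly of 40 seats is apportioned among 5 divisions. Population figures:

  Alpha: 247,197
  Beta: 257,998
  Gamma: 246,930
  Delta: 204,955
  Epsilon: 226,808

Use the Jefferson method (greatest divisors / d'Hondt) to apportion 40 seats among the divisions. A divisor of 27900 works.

Alpha: 8, Beta: 9, Gamma: 8, Delta: 7, Epsilon: 8

With modified divisor 27900: modified quotas Alpha 8.860, Beta 9.247, Gamma 8.851, Delta 7.346, Epsilon 8.129.
Rounding down: Alpha 8, Beta 9, Gamma 8, Delta 7, Epsilon 8 (total 40).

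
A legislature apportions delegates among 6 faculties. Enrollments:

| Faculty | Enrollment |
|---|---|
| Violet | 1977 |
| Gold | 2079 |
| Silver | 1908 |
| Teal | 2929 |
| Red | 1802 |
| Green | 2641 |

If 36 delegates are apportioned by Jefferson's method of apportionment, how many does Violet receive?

Standard divisor 13336/36 ≈ 370.444; standard quotas: Violet 5.337, Gold 5.612, Silver 5.151, Teal 7.907, Red 4.864, Green 7.129.
Rounding down gives 5, 5, 5, 7, 4, 7 = 33 seats, so the divisor must be adjusted.
With modified divisor 340: modified quotas Violet 5.815, Gold 6.115, Silver 5.612, Teal 8.615, Red 5.300, Green 7.768.
Rounding down: Violet 5, Gold 6, Silver 5, Teal 8, Red 5, Green 7 (total 36).
Violet receives 5.

5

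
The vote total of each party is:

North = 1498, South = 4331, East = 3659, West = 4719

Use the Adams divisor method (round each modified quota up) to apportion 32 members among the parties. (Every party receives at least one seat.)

Standard divisor 14207/32 ≈ 443.969; standard quotas: North 3.374, South 9.755, East 8.242, West 10.629.
Rounding up gives 4, 10, 9, 11 = 34 seats, so the divisor must be adjusted.
With modified divisor 480: modified quotas North 3.121, South 9.023, East 7.623, West 9.831.
Rounding up: North 4, South 10, East 8, West 10 (total 32).

North=4; South=10; East=8; West=10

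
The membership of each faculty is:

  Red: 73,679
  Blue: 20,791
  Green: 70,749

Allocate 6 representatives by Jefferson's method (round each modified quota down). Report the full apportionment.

Red 3; Blue 0; Green 3

Standard divisor 165219/6 ≈ 27536.5; standard quotas: Red 2.676, Blue 0.755, Green 2.569.
Rounding down gives 2, 0, 2 = 4 seats, so the divisor must be adjusted.
With modified divisor 22200: modified quotas Red 3.319, Blue 0.937, Green 3.187.
Rounding down: Red 3, Blue 0, Green 3 (total 6).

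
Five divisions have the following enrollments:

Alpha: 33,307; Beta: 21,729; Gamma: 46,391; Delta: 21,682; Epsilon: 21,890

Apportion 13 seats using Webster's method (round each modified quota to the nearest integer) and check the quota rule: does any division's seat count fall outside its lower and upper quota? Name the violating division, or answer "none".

Standard quotas: Alpha 2.986, Beta 1.948, Gamma 4.159, Delta 1.944, Epsilon 1.963.
Webster allocation: Alpha 3, Beta 2, Gamma 4, Delta 2, Epsilon 2.
Every allocation lies between the lower and upper quota.

none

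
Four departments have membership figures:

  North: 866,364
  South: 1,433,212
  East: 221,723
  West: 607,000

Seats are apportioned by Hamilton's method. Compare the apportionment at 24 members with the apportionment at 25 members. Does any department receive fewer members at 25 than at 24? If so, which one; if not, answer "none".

At 24 seats: North 6, South 11, East 2, West 5.
At 25 seats: North 7, South 11, East 2, West 5.
No department's allocation decreased.

none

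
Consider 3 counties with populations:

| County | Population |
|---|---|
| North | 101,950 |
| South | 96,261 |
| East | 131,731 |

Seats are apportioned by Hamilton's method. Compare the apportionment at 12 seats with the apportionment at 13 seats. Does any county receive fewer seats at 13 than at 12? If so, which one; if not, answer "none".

At 12 seats: North 4, South 3, East 5.
At 13 seats: North 4, South 4, East 5.
No county's allocation decreased.

none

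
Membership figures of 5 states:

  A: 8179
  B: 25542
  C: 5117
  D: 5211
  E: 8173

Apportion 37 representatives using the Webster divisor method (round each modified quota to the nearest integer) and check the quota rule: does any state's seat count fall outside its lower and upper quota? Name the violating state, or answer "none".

Standard quotas: A 5.795, B 18.097, C 3.625, D 3.692, E 5.791.
Webster allocation: A 6, B 17, C 4, D 4, E 6.
B has quota 18.097 (lower 18, upper 19) but receives 17 — outside the quota interval.

B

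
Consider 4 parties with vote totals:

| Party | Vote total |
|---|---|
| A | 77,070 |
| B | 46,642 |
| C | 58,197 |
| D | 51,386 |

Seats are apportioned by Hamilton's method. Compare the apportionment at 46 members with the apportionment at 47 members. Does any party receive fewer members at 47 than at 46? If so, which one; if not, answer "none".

none

At 46 seats: A 15, B 9, C 12, D 10.
At 47 seats: A 16, B 9, C 12, D 10.
No party's allocation decreased.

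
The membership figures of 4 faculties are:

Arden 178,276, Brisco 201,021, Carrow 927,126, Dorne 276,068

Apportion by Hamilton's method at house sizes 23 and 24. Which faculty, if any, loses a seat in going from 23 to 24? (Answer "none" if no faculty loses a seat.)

none

At 23 seats: Arden 3, Brisco 3, Carrow 13, Dorne 4.
At 24 seats: Arden 3, Brisco 3, Carrow 14, Dorne 4.
No faculty's allocation decreased.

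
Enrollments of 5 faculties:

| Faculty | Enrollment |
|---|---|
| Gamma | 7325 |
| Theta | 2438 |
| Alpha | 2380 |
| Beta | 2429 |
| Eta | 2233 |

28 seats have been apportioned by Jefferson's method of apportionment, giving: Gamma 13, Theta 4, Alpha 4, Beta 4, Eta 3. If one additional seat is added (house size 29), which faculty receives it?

Priority for the next seat is population ÷ (current seats + 1).
Priorities: Gamma 523.214, Theta 487.600, Alpha 476.000, Beta 485.800, Eta 558.250.
Highest priority: Eta.

Eta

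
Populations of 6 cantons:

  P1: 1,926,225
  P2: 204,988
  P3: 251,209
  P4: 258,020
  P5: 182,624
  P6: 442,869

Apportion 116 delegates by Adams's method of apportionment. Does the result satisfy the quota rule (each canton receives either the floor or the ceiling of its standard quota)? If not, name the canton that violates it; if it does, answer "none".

P1

Standard quotas: P1 68.416, P2 7.281, P3 8.922, P4 9.164, P5 6.486, P6 15.730.
Adams allocation: P1 67, P2 8, P3 9, P4 9, P5 7, P6 16.
P1 has quota 68.416 (lower 68, upper 69) but receives 67 — outside the quota interval.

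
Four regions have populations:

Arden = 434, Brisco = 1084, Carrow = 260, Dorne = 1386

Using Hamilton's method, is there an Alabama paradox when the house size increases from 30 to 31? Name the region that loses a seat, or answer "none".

At 30 seats: Arden 4, Brisco 10, Carrow 3, Dorne 13.
At 31 seats: Arden 4, Brisco 11, Carrow 2, Dorne 14.
Carrow drops from 3 to 2.

Carrow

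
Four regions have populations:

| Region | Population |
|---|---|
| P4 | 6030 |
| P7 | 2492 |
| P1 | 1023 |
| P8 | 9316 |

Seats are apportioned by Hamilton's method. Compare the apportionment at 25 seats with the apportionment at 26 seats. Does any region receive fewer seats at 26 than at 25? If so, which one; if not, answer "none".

At 25 seats: P4 8, P7 3, P1 2, P8 12.
At 26 seats: P4 8, P7 4, P1 1, P8 13.
P1 drops from 2 to 1.

P1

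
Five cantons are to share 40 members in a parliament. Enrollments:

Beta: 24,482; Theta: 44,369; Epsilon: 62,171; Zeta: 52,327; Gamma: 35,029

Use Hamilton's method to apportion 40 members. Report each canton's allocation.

Beta: 5, Theta: 8, Epsilon: 11, Zeta: 10, Gamma: 6

Total 218378; standard divisor 218378/40 ≈ 5459.45.
Standard quotas: Beta 4.4843, Theta 8.1270, Epsilon 11.3878, Zeta 9.5847, Gamma 6.4162.
Lower quotas: Beta 4, Theta 8, Epsilon 11, Zeta 9, Gamma 6 (sum 38, leaving 2 seats).
Remainders in descending order: Zeta 0.5847, Beta 0.4843, Gamma 0.4162, Epsilon 0.3878, Theta 0.1270.
Largest remainders: Zeta, Beta receive the extra seats.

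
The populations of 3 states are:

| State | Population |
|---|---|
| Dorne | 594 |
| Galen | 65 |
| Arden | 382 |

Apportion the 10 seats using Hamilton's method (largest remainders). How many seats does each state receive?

The standard divisor is 1041/10 ≈ 104.1.
Standard quotas: Dorne 5.706, Galen 0.624, Arden 3.670.
Lower quotas: Dorne 5, Galen 0, Arden 3 (sum 8, leaving 2 seats).
Remainders in descending order: Dorne 0.706, Arden 0.670, Galen 0.624.
The surplus seats go to Dorne, Arden.

Dorne: 6, Galen: 0, Arden: 4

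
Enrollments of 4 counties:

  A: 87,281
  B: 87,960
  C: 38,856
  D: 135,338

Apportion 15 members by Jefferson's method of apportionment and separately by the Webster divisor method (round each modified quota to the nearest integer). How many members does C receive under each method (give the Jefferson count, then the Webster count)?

1 and 2

Jefferson: A 4, B 4, C 1, D 6.
Webster: A 4, B 4, C 2, D 5.
C gets 1 under Jefferson and 2 under Webster.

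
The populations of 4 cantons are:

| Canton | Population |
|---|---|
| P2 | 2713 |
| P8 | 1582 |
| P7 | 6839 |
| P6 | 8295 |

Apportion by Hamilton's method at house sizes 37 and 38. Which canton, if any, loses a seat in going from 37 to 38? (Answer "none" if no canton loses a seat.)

none

At 37 seats: P2 5, P8 3, P7 13, P6 16.
At 38 seats: P2 5, P8 3, P7 14, P6 16.
No canton's allocation decreased.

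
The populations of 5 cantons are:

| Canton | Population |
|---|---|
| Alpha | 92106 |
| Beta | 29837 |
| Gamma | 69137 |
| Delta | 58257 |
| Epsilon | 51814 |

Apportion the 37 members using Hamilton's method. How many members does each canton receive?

The standard divisor is 301151/37 ≈ 8139.216.
Standard quotas: Alpha 11.3163, Beta 3.6658, Gamma 8.4943, Delta 7.1576, Epsilon 6.3660.
Lower quotas: Alpha 11, Beta 3, Gamma 8, Delta 7, Epsilon 6 (sum 35, leaving 2 seats).
Remainders in descending order: Beta 0.6658, Gamma 0.4943, Epsilon 0.3660, Alpha 0.3163, Delta 0.1576.
Largest remainders: Beta, Gamma receive the extra seats.

Alpha 11, Beta 4, Gamma 9, Delta 7, Epsilon 6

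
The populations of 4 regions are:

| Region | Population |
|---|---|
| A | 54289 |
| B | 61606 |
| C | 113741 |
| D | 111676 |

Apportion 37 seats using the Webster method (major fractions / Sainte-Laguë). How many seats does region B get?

Standard divisor 341312/37 ≈ 9224.649; standard quotas: A 5.885, B 6.678, C 12.330, D 12.106.
Rounding to the nearest integer gives A 6, B 7, C 12, D 12 — total 37, matching the house size, so no adjustment is needed.
B receives 7.

7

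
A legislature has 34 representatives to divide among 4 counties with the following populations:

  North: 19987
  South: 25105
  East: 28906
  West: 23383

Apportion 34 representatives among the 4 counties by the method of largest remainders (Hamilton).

North 7, South 9, East 10, West 8

The standard divisor is 97381/34 ≈ 2864.147.
Standard quotas: North 6.9783, South 8.7653, East 10.0924, West 8.1640.
Lower quotas: North 6, South 8, East 10, West 8 (sum 32, leaving 2 seats).
Remainders in descending order: North 0.9783, South 0.7653, West 0.1640, East 0.0924.
Largest remainders: North, South receive the extra seats.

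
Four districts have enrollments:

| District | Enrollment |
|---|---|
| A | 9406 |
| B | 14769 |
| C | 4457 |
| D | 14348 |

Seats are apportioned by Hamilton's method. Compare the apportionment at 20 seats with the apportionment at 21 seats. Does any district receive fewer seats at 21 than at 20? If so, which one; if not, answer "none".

At 20 seats: A 4, B 7, C 2, D 7.
At 21 seats: A 5, B 7, C 2, D 7.
No district's allocation decreased.

none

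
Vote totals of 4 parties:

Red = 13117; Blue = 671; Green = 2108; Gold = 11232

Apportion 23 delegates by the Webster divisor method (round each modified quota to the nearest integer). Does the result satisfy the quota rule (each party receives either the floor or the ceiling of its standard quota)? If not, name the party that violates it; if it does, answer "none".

none

Standard quotas: Red 11.121, Blue 0.569, Green 1.787, Gold 9.523.
Webster allocation: Red 11, Blue 1, Green 2, Gold 9.
Every allocation lies between the lower and upper quota.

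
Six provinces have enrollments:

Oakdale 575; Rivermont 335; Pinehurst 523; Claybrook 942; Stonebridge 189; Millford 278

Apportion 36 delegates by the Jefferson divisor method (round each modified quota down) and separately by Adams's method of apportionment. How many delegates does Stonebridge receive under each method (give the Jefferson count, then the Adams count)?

2 and 3

Jefferson: Oakdale 7, Rivermont 4, Pinehurst 7, Claybrook 13, Stonebridge 2, Millford 3.
Adams: Oakdale 7, Rivermont 4, Pinehurst 7, Claybrook 11, Stonebridge 3, Millford 4.
Stonebridge gets 2 under Jefferson and 3 under Adams.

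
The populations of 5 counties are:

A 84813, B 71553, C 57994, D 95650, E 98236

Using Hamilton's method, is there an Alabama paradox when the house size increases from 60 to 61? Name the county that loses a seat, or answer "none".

C

At 60 seats: A 12, B 11, C 9, D 14, E 14.
At 61 seats: A 13, B 11, C 8, D 14, E 15.
C drops from 9 to 8.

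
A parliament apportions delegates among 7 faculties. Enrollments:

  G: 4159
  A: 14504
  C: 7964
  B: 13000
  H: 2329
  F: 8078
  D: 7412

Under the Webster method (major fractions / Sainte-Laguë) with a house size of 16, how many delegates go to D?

Standard divisor 57446/16 ≈ 3590.375; standard quotas: G 1.158, A 4.040, C 2.218, B 3.621, H 0.649, F 2.250, D 2.064.
Rounding to the nearest integer gives G 1, A 4, C 2, B 4, H 1, F 2, D 2 — total 16, matching the house size, so no adjustment is needed.
D receives 2.

2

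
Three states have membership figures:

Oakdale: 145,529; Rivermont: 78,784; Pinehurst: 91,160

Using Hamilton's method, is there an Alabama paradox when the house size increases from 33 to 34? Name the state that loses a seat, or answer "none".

At 33 seats: Oakdale 15, Rivermont 8, Pinehurst 10.
At 34 seats: Oakdale 16, Rivermont 8, Pinehurst 10.
No state's allocation decreased.

none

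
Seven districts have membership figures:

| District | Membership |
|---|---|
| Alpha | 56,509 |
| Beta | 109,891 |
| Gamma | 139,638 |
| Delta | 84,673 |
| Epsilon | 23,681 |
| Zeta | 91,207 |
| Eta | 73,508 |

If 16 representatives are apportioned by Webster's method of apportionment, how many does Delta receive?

2

Standard divisor 579107/16 ≈ 36194.188; standard quotas: Alpha 1.561, Beta 3.036, Gamma 3.858, Delta 2.339, Epsilon 0.654, Zeta 2.520, Eta 2.031.
Rounding to the nearest integer gives 2, 3, 4, 2, 1, 3, 2 = 17 seats, so the divisor must be adjusted.
With modified divisor 37100: modified quotas Alpha 1.523, Beta 2.962, Gamma 3.764, Delta 2.282, Epsilon 0.638, Zeta 2.458, Eta 1.981.
Rounding to the nearest integer: Alpha 2, Beta 3, Gamma 4, Delta 2, Epsilon 1, Zeta 2, Eta 2 (total 16).
Delta receives 2.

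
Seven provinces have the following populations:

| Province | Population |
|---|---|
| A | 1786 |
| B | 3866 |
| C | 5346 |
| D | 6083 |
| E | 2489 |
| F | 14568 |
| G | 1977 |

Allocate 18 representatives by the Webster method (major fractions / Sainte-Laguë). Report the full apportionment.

A 1; B 2; C 3; D 3; E 1; F 7; G 1

Standard divisor 36115/18 ≈ 2006.389; standard quotas: A 0.890, B 1.927, C 2.664, D 3.032, E 1.241, F 7.261, G 0.985.
Rounding to the nearest integer gives A 1, B 2, C 3, D 3, E 1, F 7, G 1 — total 18, matching the house size, so no adjustment is needed.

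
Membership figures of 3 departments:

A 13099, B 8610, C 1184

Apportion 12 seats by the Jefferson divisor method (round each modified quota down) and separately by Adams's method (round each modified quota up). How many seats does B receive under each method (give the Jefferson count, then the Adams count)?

5 and 4

Jefferson: A 7, B 5, C 0.
Adams: A 7, B 4, C 1.
B gets 5 under Jefferson and 4 under Adams.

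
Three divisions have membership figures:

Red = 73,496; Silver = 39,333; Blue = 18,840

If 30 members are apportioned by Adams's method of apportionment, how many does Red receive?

Standard divisor 131669/30 ≈ 4388.967; standard quotas: Red 16.746, Silver 8.962, Blue 4.293.
Rounding up gives 17, 9, 5 = 31 seats, so the divisor must be adjusted.
With modified divisor 4650: modified quotas Red 15.806, Silver 8.459, Blue 4.052.
Rounding up: Red 16, Silver 9, Blue 5 (total 30).
Red receives 16.

16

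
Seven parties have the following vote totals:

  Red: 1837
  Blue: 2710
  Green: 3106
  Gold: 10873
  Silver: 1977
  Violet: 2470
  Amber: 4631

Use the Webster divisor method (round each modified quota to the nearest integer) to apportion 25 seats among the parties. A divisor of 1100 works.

With modified divisor 1100: modified quotas Red 1.670, Blue 2.464, Green 2.824, Gold 9.885, Silver 1.797, Violet 2.245, Amber 4.210.
Rounding to the nearest integer: Red 2, Blue 2, Green 3, Gold 10, Silver 2, Violet 2, Amber 4 (total 25).

Red 2, Blue 2, Green 3, Gold 10, Silver 2, Violet 2, Amber 4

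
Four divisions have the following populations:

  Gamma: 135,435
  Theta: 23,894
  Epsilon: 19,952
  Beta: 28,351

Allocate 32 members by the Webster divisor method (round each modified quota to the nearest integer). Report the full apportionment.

Standard divisor 207632/32 ≈ 6488.5; standard quotas: Gamma 20.873, Theta 3.683, Epsilon 3.075, Beta 4.369.
Rounding to the nearest integer gives Gamma 21, Theta 4, Epsilon 3, Beta 4 — total 32, matching the house size, so no adjustment is needed.

Gamma 21, Theta 4, Epsilon 3, Beta 4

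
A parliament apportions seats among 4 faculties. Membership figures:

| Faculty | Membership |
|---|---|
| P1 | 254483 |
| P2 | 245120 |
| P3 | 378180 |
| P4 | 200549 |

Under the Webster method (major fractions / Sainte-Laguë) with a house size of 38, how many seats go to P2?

Standard divisor 1078332/38 ≈ 28377.158; standard quotas: P1 8.968, P2 8.638, P3 13.327, P4 7.067.
Rounding to the nearest integer gives P1 9, P2 9, P3 13, P4 7 — total 38, matching the house size, so no adjustment is needed.
P2 receives 9.

9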